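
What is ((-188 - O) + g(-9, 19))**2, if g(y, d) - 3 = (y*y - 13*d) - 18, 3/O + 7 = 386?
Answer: 19559141316/143641 ≈ 1.3617e+5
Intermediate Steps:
O = 3/379 (O = 3/(-7 + 386) = 3/379 ≈ 0.0079156)
g(y, d) = -15 + y**2 - 13*d (g(y, d) = 3 + ((y*y - 13*d) - 18) = 3 + ((y**2 - 13*d) - 18) = 3 + (-18 + y**2 - 13*d) = -15 + y**2 - 13*d)
((-188 - O) + g(-9, 19))**2 = ((-188 - 1*3/379) + (-15 + (-9)**2 - 13*19))**2 = ((-188 - 3/379) + (-15 + 81 - 247))**2 = (-71255/379 - 181)**2 = (-139854/379)**2 = 19559141316/143641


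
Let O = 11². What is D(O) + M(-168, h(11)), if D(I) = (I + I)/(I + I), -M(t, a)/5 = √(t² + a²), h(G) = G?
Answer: 1 - 5*√28345 ≈ -840.80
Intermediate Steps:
M(t, a) = -5*√(a² + t²) (M(t, a) = -5*√(t² + a²) = -5*√(a² + t²))
O = 121
D(I) = 1 (D(I) = (2*I)/((2*I)) = (2*I)*(1/(2*I)) = 1)
D(O) + M(-168, h(11)) = 1 - 5*√(11² + (-168)²) = 1 - 5*√(121 + 28224) = 1 - 5*√28345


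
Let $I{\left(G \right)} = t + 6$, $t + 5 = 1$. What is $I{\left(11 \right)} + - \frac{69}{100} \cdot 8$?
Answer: $- \frac{88}{25} \approx -3.52$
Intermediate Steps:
$t = -4$ ($t = -5 + 1 = -4$)
$I{\left(G \right)} = 2$ ($I{\left(G \right)} = -4 + 6 = 2$)
$I{\left(11 \right)} + - \frac{69}{100} \cdot 8 = 2 + - \frac{69}{100} \cdot 8 = 2 + \left(-69\right) \frac{1}{100} \cdot 8 = 2 - \frac{138}{25} = - \frac{88}{25}$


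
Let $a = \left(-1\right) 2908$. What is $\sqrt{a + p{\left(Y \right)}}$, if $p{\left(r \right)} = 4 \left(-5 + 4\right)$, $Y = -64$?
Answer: $4 i \sqrt{182} \approx 53.963 i$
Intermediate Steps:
$p{\left(r \right)} = -4$ ($p{\left(r \right)} = 4 \left(-1\right) = -4$)
$a = -2908$
$\sqrt{a + p{\left(Y \right)}} = \sqrt{-2908 - 4} = \sqrt{-2912} = 4 i \sqrt{182}$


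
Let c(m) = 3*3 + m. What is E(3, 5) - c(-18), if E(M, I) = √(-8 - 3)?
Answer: 9 + I*√11 ≈ 9.0 + 3.3166*I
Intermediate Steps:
E(M, I) = I*√11 (E(M, I) = √(-11) = I*√11)
c(m) = 9 + m
E(3, 5) - c(-18) = I*√11 - (9 - 18) = I*√11 - 1*(-9) = I*√11 + 9 = 9 + I*√11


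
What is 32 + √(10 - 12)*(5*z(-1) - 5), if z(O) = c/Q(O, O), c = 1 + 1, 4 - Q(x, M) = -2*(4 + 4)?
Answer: 32 - 9*I*√2/2 ≈ 32.0 - 6.364*I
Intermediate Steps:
Q(x, M) = 20 (Q(x, M) = 4 - (-2)*(4 + 4) = 4 - (-2)*8 = 4 - 1*(-16) = 4 + 16 = 20)
c = 2
z(O) = ⅒ (z(O) = 2/20 = 2*(1/20) = ⅒)
32 + √(10 - 12)*(5*z(-1) - 5) = 32 + √(10 - 12)*(5*(⅒) - 5) = 32 + √(-2)*(½ - 5) = 32 + (I*√2)*(-9/2) = 32 - 9*I*√2/2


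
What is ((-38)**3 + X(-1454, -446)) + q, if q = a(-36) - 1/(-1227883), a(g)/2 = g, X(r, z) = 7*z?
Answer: -71298254277/1227883 ≈ -58066.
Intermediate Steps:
a(g) = 2*g
q = -88407575/1227883 (q = 2*(-36) - 1/(-1227883) = -72 - 1*(-1/1227883) = -72 + 1/1227883 = -88407575/1227883 ≈ -72.000)
((-38)**3 + X(-1454, -446)) + q = ((-38)**3 + 7*(-446)) - 88407575/1227883 = (-54872 - 3122) - 88407575/1227883 = -57994 - 88407575/1227883 = -71298254277/1227883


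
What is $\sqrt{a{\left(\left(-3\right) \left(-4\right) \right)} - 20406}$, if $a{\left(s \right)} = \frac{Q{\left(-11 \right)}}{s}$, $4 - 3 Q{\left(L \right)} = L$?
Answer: $\frac{i \sqrt{734601}}{6} \approx 142.85 i$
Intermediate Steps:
$Q{\left(L \right)} = \frac{4}{3} - \frac{L}{3}$
$a{\left(s \right)} = \frac{5}{s}$ ($a{\left(s \right)} = \frac{\frac{4}{3} - - \frac{11}{3}}{s} = \frac{\frac{4}{3} + \frac{11}{3}}{s} = \frac{5}{s}$)
$\sqrt{a{\left(\left(-3\right) \left(-4\right) \right)} - 20406} = \sqrt{\frac{5}{\left(-3\right) \left(-4\right)} - 20406} = \sqrt{\frac{5}{12} - 20406} = \sqrt{- \frac{244867}{12}} = \frac{i \sqrt{734601}}{6}$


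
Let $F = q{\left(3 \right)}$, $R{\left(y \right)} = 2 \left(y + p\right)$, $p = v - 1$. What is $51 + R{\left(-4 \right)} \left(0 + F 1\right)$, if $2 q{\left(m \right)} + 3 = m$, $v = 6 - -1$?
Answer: $51$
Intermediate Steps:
$v = 7$ ($v = 6 + 1 = 7$)
$p = 6$ ($p = 7 - 1 = 6$)
$q{\left(m \right)} = - \frac{3}{2} + \frac{m}{2}$
$R{\left(y \right)} = 12 + 2 y$ ($R{\left(y \right)} = 2 \left(y + 6\right) = 2 \left(6 + y\right) = 12 + 2 y$)
$F = 0$ ($F = - \frac{3}{2} + \frac{1}{2} \cdot 3 = - \frac{3}{2} + \frac{3}{2} = 0$)
$51 + R{\left(-4 \right)} \left(0 + F 1\right) = 51 + \left(12 + 2 \left(-4\right)\right) \left(0 + 0 \cdot 1\right) = 51 + \left(12 - 8\right) \left(0 + 0\right) = 51 + 4 \cdot 0 = 51 + 0 = 51$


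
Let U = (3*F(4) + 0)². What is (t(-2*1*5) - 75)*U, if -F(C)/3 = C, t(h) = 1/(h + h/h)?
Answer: -97344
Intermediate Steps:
t(h) = 1/(1 + h) (t(h) = 1/(h + 1) = 1/(1 + h))
F(C) = -3*C
U = 1296 (U = (3*(-3*4) + 0)² = (3*(-12) + 0)² = (-36 + 0)² = (-36)² = 1296)
(t(-2*1*5) - 75)*U = (1/(1 - 2*1*5) - 75)*1296 = (1/(1 - 2*5) - 75)*1296 = (1/(1 - 10) - 75)*1296 = (1/(-9) - 75)*1296 = (-⅑ - 75)*1296 = -676/9*1296 = -97344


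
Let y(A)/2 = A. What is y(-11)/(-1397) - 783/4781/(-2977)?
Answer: 28565515/1807595699 ≈ 0.015803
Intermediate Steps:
y(A) = 2*A
y(-11)/(-1397) - 783/4781/(-2977) = (2*(-11))/(-1397) - 783/4781/(-2977) = -22*(-1/1397) - 783*1/4781*(-1/2977) = 2/127 - 783/4781*(-1/2977) = 2/127 + 783/14233037 = 28565515/1807595699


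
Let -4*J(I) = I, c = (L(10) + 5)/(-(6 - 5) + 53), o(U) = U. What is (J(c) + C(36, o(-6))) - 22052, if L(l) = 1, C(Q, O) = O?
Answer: -2294035/104 ≈ -22058.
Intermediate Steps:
c = 3/26 (c = (1 + 5)/(-(6 - 5) + 53) = 6/(-1*1 + 53) = 6/(-1 + 53) = 6/52 = 6*(1/52) = 3/26 ≈ 0.11538)
J(I) = -I/4
(J(c) + C(36, o(-6))) - 22052 = (-¼*3/26 - 6) - 22052 = (-3/104 - 6) - 22052 = -627/104 - 22052 = -2294035/104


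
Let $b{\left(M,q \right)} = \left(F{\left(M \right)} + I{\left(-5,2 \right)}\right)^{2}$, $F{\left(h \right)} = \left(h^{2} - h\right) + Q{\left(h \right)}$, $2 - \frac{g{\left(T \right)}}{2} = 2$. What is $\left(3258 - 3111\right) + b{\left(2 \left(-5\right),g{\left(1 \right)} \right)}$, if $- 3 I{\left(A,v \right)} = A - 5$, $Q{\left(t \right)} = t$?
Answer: $\frac{97423}{9} \approx 10825.0$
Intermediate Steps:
$g{\left(T \right)} = 0$ ($g{\left(T \right)} = 4 - 4 = 0$)
$I{\left(A,v \right)} = \frac{5}{3} - \frac{A}{3}$ ($I{\left(A,v \right)} = - \frac{A - 5}{3} = - \frac{-5 + A}{3} = \frac{5}{3} - \frac{A}{3}$)
$F{\left(h \right)} = h^{2}$ ($F{\left(h \right)} = \left(h^{2} - h\right) + h = h^{2}$)
$b{\left(M,q \right)} = \left(\frac{10}{3} + M^{2}\right)^{2}$ ($b{\left(M,q \right)} = \left(M^{2} + \left(\frac{5}{3} - - \frac{5}{3}\right)\right)^{2} = \left(M^{2} + \left(\frac{5}{3} + \frac{5}{3}\right)\right)^{2} = \left(M^{2} + \frac{10}{3}\right)^{2} = \left(\frac{10}{3} + M^{2}\right)^{2}$)
$\left(3258 - 3111\right) + b{\left(2 \left(-5\right),g{\left(1 \right)} \right)} = \left(3258 - 3111\right) + \frac{\left(10 + 3 \left(2 \left(-5\right)\right)^{2}\right)^{2}}{9} = 147 + \frac{\left(10 + 3 \left(-10\right)^{2}\right)^{2}}{9} = 147 + \frac{\left(10 + 3 \cdot 100\right)^{2}}{9} = 147 + \frac{\left(10 + 300\right)^{2}}{9} = 147 + \frac{310^{2}}{9} = 147 + \frac{1}{9} \cdot 96100 = 147 + \frac{96100}{9} = \frac{97423}{9}$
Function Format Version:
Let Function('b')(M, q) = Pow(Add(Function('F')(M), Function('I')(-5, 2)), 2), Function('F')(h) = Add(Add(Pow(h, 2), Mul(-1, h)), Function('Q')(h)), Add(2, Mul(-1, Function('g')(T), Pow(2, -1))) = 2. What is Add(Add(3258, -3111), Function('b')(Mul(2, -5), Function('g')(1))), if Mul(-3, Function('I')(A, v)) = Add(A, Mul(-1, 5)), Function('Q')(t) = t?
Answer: Rational(97423, 9) ≈ 10825.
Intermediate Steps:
Function('g')(T) = 0 (Function('g')(T) = Add(4, Mul(-2, 2)) = Add(4, -4) = 0)
Function('I')(A, v) = Add(Rational(5, 3), Mul(Rational(-1, 3), A)) (Function('I')(A, v) = Mul(Rational(-1, 3), Add(A, Mul(-1, 5))) = Mul(Rational(-1, 3), Add(A, -5)) = Mul(Rational(-1, 3), Add(-5, A)) = Add(Rational(5, 3), Mul(Rational(-1, 3), A)))
Function('F')(h) = Pow(h, 2) (Function('F')(h) = Add(Add(Pow(h, 2), Mul(-1, h)), h) = Pow(h, 2))
Function('b')(M, q) = Pow(Add(Rational(10, 3), Pow(M, 2)), 2) (Function('b')(M, q) = Pow(Add(Pow(M, 2), Add(Rational(5, 3), Mul(Rational(-1, 3), -5))), 2) = Pow(Add(Pow(M, 2), Add(Rational(5, 3), Rational(5, 3))), 2) = Pow(Add(Pow(M, 2), Rational(10, 3)), 2) = Pow(Add(Rational(10, 3), Pow(M, 2)), 2))
Add(Add(3258, -3111), Function('b')(Mul(2, -5), Function('g')(1))) = Add(Add(3258, -3111), Mul(Rational(1, 9), Pow(Add(10, Mul(3, Pow(Mul(2, -5), 2))), 2))) = Add(147, Mul(Rational(1, 9), Pow(Add(10, Mul(3, Pow(-10, 2))), 2))) = Add(147, Mul(Rational(1, 9), Pow(Add(10, Mul(3, 100)), 2))) = Add(147, Mul(Rational(1, 9), Pow(Add(10, 300), 2))) = Add(147, Mul(Rational(1, 9), Pow(310, 2))) = Add(147, Mul(Rational(1, 9), 96100)) = Add(147, Rational(96100, 9)) = Rational(97423, 9)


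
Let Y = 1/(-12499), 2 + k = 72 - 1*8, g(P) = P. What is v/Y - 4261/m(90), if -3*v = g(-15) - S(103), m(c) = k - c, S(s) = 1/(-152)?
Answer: -198910793/3192 ≈ -62315.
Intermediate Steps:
S(s) = -1/152
k = 62 (k = -2 + (72 - 1*8) = -2 + (72 - 8) = -2 + 64 = 62)
m(c) = 62 - c
v = 2279/456 (v = -(-15 - 1*(-1/152))/3 = -(-15 + 1/152)/3 = -1/3*(-2279/152) = 2279/456 ≈ 4.9978)
Y = -1/12499 ≈ -8.0006e-5
v/Y - 4261/m(90) = 2279/(456*(-1/12499)) - 4261/(62 - 1*90) = (2279/456)*(-12499) - 4261/(62 - 90) = -28485221/456 - 4261/(-28) = -28485221/456 - 4261*(-1/28) = -28485221/456 + 4261/28 = -198910793/3192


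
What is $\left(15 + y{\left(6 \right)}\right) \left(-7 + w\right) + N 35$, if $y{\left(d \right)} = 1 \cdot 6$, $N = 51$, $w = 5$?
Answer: $1743$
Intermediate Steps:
$y{\left(d \right)} = 6$
$\left(15 + y{\left(6 \right)}\right) \left(-7 + w\right) + N 35 = \left(15 + 6\right) \left(-7 + 5\right) + 51 \cdot 35 = 21 \left(-2\right) + 1785 = -42 + 1785 = 1743$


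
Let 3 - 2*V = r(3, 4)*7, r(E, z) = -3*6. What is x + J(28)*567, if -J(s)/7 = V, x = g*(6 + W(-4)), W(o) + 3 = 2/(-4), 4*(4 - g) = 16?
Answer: -512001/2 ≈ -2.5600e+5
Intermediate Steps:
g = 0 (g = 4 - ¼*16 = 4 - 4 = 0)
r(E, z) = -18
W(o) = -7/2 (W(o) = -3 + 2/(-4) = -3 + 2*(-¼) = -3 - ½ = -7/2)
V = 129/2 (V = 3/2 - (-9)*7 = 3/2 - ½*(-126) = 3/2 + 63 = 129/2 ≈ 64.500)
x = 0 (x = 0*(6 - 7/2) = 0*(5/2) = 0)
J(s) = -903/2 (J(s) = -7*129/2 = -903/2)
x + J(28)*567 = 0 - 903/2*567 = 0 - 512001/2 = -512001/2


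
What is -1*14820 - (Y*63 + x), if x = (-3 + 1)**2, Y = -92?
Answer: -9028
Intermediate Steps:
x = 4 (x = (-2)**2 = 4)
-1*14820 - (Y*63 + x) = -1*14820 - (-92*63 + 4) = -14820 - (-5796 + 4) = -14820 - 1*(-5792) = -14820 + 5792 = -9028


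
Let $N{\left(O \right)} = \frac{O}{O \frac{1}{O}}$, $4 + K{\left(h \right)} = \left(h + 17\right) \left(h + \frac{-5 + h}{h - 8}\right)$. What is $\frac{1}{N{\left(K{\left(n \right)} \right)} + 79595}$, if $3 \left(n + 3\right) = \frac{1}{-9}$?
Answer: $\frac{217242}{17283504493} \approx 1.2569 \cdot 10^{-5}$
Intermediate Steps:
$n = - \frac{82}{27}$ ($n = -3 + \frac{1}{3 \left(-9\right)} = -3 + \frac{1}{3} \left(- \frac{1}{9}\right) = -3 - \frac{1}{27} = - \frac{82}{27} \approx -3.037$)
$K{\left(h \right)} = -4 + \left(17 + h\right) \left(h + \frac{-5 + h}{-8 + h}\right)$ ($K{\left(h \right)} = -4 + \left(h + 17\right) \left(h + \frac{-5 + h}{h - 8}\right) = -4 + \left(17 + h\right) \left(h + \frac{-5 + h}{-8 + h}\right)$)
$N{\left(O \right)} = O$ ($N{\left(O \right)} = \frac{O}{1} = O 1 = O$)
$\frac{1}{N{\left(K{\left(n \right)} \right)} + 79595} = \frac{1}{\frac{-53 + \left(- \frac{82}{27}\right)^{3} - - \frac{10496}{27} + 10 \left(- \frac{82}{27}\right)^{2}}{-8 - \frac{82}{27}} + 79595} = \frac{1}{\frac{-53 - \frac{551368}{19683} + \frac{10496}{27} + 10 \cdot \frac{6724}{729}}{- \frac{298}{27}} + 79595} = \frac{1}{- \frac{27 \left(-53 - \frac{551368}{19683} + \frac{10496}{27} + \frac{67240}{729}\right)}{298} + 79595} = \frac{1}{\left(- \frac{27}{298}\right) \frac{7872497}{19683} + 79595} = \frac{1}{- \frac{7872497}{217242} + 79595} = \frac{1}{\frac{17283504493}{217242}} = \frac{217242}{17283504493}$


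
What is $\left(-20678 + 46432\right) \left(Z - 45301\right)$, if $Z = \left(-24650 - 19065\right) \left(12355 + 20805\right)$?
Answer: $-37333892089554$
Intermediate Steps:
$Z = -1449589400$ ($Z = \left(-43715\right) 33160 = -1449589400$)
$\left(-20678 + 46432\right) \left(Z - 45301\right) = \left(-20678 + 46432\right) \left(-1449589400 - 45301\right) = 25754 \left(-1449634701\right) = -37333892089554$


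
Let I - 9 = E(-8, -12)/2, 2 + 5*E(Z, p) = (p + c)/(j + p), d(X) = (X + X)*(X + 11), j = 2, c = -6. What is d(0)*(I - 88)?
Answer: 0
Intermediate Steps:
d(X) = 2*X*(11 + X) (d(X) = (2*X)*(11 + X) = 2*X*(11 + X))
E(Z, p) = -⅖ + (-6 + p)/(5*(2 + p)) (E(Z, p) = -⅖ + ((p - 6)/(2 + p))/5 = -⅖ + ((-6 + p)/(2 + p))/5 = -⅖ + (-6 + p)/(5*(2 + p)))
I = 449/50 (I = 9 + ((-10 - 1*(-12))/(5*(2 - 12)))/2 = 9 + ((⅕)*(-10 + 12)/(-10))*(½) = 9 + ((⅕)*(-⅒)*2)*(½) = 9 - 1/25*½ = 9 - 1/50 = 449/50 ≈ 8.9800)
d(0)*(I - 88) = (2*0*(11 + 0))*(449/50 - 88) = (2*0*11)*(-3951/50) = 0*(-3951/50) = 0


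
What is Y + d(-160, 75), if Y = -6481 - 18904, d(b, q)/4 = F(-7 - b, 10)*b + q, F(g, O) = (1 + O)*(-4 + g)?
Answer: -1074045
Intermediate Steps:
d(b, q) = 4*q + 4*b*(-121 - 11*b) (d(b, q) = 4*((-4 + (-7 - b) - 4*10 + 10*(-7 - b))*b + q) = 4*((-4 + (-7 - b) - 40 + (-70 - 10*b))*b + q) = 4*((-121 - 11*b)*b + q) = 4*(b*(-121 - 11*b) + q) = 4*(q + b*(-121 - 11*b)) = 4*q + 4*b*(-121 - 11*b))
Y = -25385
Y + d(-160, 75) = -25385 + (4*75 - 44*(-160)*(11 - 160)) = -25385 + (300 - 44*(-160)*(-149)) = -25385 + (300 - 1048960) = -25385 - 1048660 = -1074045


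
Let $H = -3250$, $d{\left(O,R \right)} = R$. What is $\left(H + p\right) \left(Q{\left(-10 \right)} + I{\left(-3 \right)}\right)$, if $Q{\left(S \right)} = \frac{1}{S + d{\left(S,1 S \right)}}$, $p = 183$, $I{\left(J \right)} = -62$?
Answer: $\frac{3806147}{20} \approx 1.9031 \cdot 10^{5}$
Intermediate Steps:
$Q{\left(S \right)} = \frac{1}{2 S}$ ($Q{\left(S \right)} = \frac{1}{S + 1 S} = \frac{1}{S + S} = \frac{1}{2 S}$)
$\left(H + p\right) \left(Q{\left(-10 \right)} + I{\left(-3 \right)}\right) = \left(-3250 + 183\right) \left(\frac{1}{2 \left(-10\right)} - 62\right) = - 3067 \left(\frac{1}{2} \left(- \frac{1}{10}\right) - 62\right) = - 3067 \left(- \frac{1}{20} - 62\right) = \left(-3067\right) \left(- \frac{1241}{20}\right) = \frac{3806147}{20}$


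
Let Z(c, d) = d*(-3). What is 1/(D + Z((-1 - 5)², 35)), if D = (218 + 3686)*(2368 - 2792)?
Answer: -1/1655401 ≈ -6.0408e-7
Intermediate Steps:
D = -1655296 (D = 3904*(-424) = -1655296)
Z(c, d) = -3*d
1/(D + Z((-1 - 5)², 35)) = 1/(-1655296 - 3*35) = 1/(-1655296 - 105) = 1/(-1655401) = -1/1655401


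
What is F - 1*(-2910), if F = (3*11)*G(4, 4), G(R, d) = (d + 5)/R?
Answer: 11937/4 ≈ 2984.3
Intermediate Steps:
G(R, d) = (5 + d)/R
F = 297/4 (F = (3*11)*((5 + 4)/4) = 33*((¼)*9) = 33*(9/4) = 297/4 ≈ 74.250)
F - 1*(-2910) = 297/4 - 1*(-2910) = 297/4 + 2910 = 11937/4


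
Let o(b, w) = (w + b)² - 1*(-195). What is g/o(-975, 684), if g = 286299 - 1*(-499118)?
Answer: 785417/84876 ≈ 9.2537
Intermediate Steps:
g = 785417 (g = 286299 + 499118 = 785417)
o(b, w) = 195 + (b + w)² (o(b, w) = (b + w)² + 195 = 195 + (b + w)²)
g/o(-975, 684) = 785417/(195 + (-975 + 684)²) = 785417/(195 + (-291)²) = 785417/(195 + 84681) = 785417/84876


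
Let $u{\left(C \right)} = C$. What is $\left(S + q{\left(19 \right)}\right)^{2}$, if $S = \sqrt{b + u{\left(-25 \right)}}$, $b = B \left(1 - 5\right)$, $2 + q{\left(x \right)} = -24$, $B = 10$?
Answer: $\left(26 - i \sqrt{65}\right)^{2} \approx 611.0 - 419.24 i$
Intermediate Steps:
$q{\left(x \right)} = -26$ ($q{\left(x \right)} = -2 - 24 = -26$)
$b = -40$ ($b = 10 \left(1 - 5\right) = 10 \left(-4\right) = -40$)
$S = i \sqrt{65}$ ($S = \sqrt{-40 - 25} = \sqrt{-65} = i \sqrt{65} \approx 8.0623 i$)
$\left(S + q{\left(19 \right)}\right)^{2} = \left(i \sqrt{65} - 26\right)^{2} = \left(-26 + i \sqrt{65}\right)^{2}$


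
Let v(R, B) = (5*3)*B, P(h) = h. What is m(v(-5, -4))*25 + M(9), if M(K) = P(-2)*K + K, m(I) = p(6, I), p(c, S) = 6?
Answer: 141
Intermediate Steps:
v(R, B) = 15*B
m(I) = 6
M(K) = -K (M(K) = -2*K + K = -K)
m(v(-5, -4))*25 + M(9) = 6*25 - 1*9 = 150 - 9 = 141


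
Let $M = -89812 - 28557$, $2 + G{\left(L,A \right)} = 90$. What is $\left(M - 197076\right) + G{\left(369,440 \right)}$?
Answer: $-315357$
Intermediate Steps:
$G{\left(L,A \right)} = 88$ ($G{\left(L,A \right)} = -2 + 90 = 88$)
$M = -118369$
$\left(M - 197076\right) + G{\left(369,440 \right)} = \left(-118369 - 197076\right) + 88 = -315445 + 88 = -315357$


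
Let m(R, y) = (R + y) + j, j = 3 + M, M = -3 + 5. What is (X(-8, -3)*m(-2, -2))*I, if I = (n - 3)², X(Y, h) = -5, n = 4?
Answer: -5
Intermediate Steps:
M = 2
I = 1 (I = (4 - 3)² = 1² = 1)
j = 5 (j = 3 + 2 = 5)
m(R, y) = 5 + R + y (m(R, y) = (R + y) + 5 = 5 + R + y)
(X(-8, -3)*m(-2, -2))*I = -5*(5 - 2 - 2)*1 = -5*1*1 = -5*1 = -5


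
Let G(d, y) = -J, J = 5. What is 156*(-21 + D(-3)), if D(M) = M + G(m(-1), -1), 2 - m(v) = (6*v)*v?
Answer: -4524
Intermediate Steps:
m(v) = 2 - 6*v**2 (m(v) = 2 - 6*v*v = 2 - 6*v**2)
G(d, y) = -5 (G(d, y) = -1*5 = -5)
D(M) = -5 + M (D(M) = M - 5 = -5 + M)
156*(-21 + D(-3)) = 156*(-21 + (-5 - 3)) = 156*(-21 - 8) = 156*(-29) = -4524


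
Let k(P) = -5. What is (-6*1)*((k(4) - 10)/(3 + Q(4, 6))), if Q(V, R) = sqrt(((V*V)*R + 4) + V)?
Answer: -54/19 + 36*sqrt(26)/19 ≈ 6.8192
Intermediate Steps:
Q(V, R) = sqrt(4 + V + R*V**2) (Q(V, R) = sqrt((V**2*R + 4) + V) = sqrt((R*V**2 + 4) + V) = sqrt((4 + R*V**2) + V) = sqrt(4 + V + R*V**2))
(-6*1)*((k(4) - 10)/(3 + Q(4, 6))) = (-6*1)*((-5 - 10)/(3 + sqrt(4 + 4 + 6*4**2))) = -(-90)/(3 + sqrt(4 + 4 + 6*16)) = -(-90)/(3 + sqrt(4 + 4 + 96)) = -(-90)/(3 + sqrt(104)) = -(-90)/(3 + 2*sqrt(26)) = 90/(3 + 2*sqrt(26))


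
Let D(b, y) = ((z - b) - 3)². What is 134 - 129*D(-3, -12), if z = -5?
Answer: -3091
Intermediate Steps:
D(b, y) = (-8 - b)² (D(b, y) = ((-5 - b) - 3)² = (-8 - b)²)
134 - 129*D(-3, -12) = 134 - 129*(8 - 3)² = 134 - 129*5² = 134 - 129*25 = 134 - 3225 = -3091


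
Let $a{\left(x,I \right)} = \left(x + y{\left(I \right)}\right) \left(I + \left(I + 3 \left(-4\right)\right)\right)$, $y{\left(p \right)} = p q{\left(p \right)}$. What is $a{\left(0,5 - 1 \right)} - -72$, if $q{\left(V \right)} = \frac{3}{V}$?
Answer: $60$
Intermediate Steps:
$y{\left(p \right)} = 3$ ($y{\left(p \right)} = p \frac{3}{p} = 3$)
$a{\left(x,I \right)} = \left(-12 + 2 I\right) \left(3 + x\right)$ ($a{\left(x,I \right)} = \left(x + 3\right) \left(I + \left(I + 3 \left(-4\right)\right)\right) = \left(3 + x\right) \left(I + \left(I - 12\right)\right) = \left(3 + x\right) \left(I + \left(-12 + I\right)\right) = \left(3 + x\right) \left(-12 + 2 I\right) = \left(-12 + 2 I\right) \left(3 + x\right)$)
$a{\left(0,5 - 1 \right)} - -72 = \left(-36 - 0 + 6 \left(5 - 1\right) + 2 \left(5 - 1\right) 0\right) - -72 = \left(-36 + 0 + 6 \left(5 - 1\right) + 2 \left(5 - 1\right) 0\right) + 72 = \left(-36 + 0 + 6 \cdot 4 + 2 \cdot 4 \cdot 0\right) + 72 = \left(-36 + 0 + 24 + 0\right) + 72 = -12 + 72 = 60$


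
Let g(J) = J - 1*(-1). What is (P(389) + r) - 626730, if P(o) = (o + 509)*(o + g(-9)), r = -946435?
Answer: -1231027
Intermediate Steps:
g(J) = 1 + J (g(J) = J + 1 = 1 + J)
P(o) = (-8 + o)*(509 + o) (P(o) = (o + 509)*(o + (1 - 9)) = (509 + o)*(o - 8) = (509 + o)*(-8 + o) = (-8 + o)*(509 + o))
(P(389) + r) - 626730 = ((-4072 + 389² + 501*389) - 946435) - 626730 = ((-4072 + 151321 + 194889) - 946435) - 626730 = (342138 - 946435) - 626730 = -604297 - 626730 = -1231027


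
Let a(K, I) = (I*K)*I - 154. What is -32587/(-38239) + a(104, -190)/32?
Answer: 71779827789/611824 ≈ 1.1732e+5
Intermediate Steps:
a(K, I) = -154 + K*I**2 (a(K, I) = K*I**2 - 154 = -154 + K*I**2)
-32587/(-38239) + a(104, -190)/32 = -32587/(-38239) + (-154 + 104*(-190)**2)/32 = -32587*(-1/38239) + (-154 + 104*36100)*(1/32) = 32587/38239 + (-154 + 3754400)*(1/32) = 32587/38239 + 3754246*(1/32) = 32587/38239 + 1877123/16 = 71779827789/611824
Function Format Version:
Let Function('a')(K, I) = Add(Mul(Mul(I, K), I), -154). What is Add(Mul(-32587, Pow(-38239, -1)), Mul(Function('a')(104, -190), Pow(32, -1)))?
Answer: Rational(71779827789, 611824) ≈ 1.1732e+5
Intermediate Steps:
Function('a')(K, I) = Add(-154, Mul(K, Pow(I, 2))) (Function('a')(K, I) = Add(Mul(K, Pow(I, 2)), -154) = Add(-154, Mul(K, Pow(I, 2))))
Add(Mul(-32587, Pow(-38239, -1)), Mul(Function('a')(104, -190), Pow(32, -1))) = Add(Mul(-32587, Pow(-38239, -1)), Mul(Add(-154, Mul(104, Pow(-190, 2))), Pow(32, -1))) = Add(Mul(-32587, Rational(-1, 38239)), Mul(Add(-154, Mul(104, 36100)), Rational(1, 32))) = Add(Rational(32587, 38239), Mul(Add(-154, 3754400), Rational(1, 32))) = Add(Rational(32587, 38239), Mul(3754246, Rational(1, 32))) = Add(Rational(32587, 38239), Rational(1877123, 16)) = Rational(71779827789, 611824)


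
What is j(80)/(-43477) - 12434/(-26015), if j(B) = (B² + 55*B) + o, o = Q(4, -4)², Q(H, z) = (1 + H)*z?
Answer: 35603574/161579165 ≈ 0.22035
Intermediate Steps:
Q(H, z) = z*(1 + H)
o = 400 (o = (-4*(1 + 4))² = (-4*5)² = (-20)² = 400)
j(B) = 400 + B² + 55*B (j(B) = (B² + 55*B) + 400 = 400 + B² + 55*B)
j(80)/(-43477) - 12434/(-26015) = (400 + 80² + 55*80)/(-43477) - 12434/(-26015) = (400 + 6400 + 4400)*(-1/43477) - 12434*(-1/26015) = 11200*(-1/43477) + 12434/26015 = -1600/6211 + 12434/26015 = 35603574/161579165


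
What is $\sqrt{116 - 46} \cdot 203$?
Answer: $203 \sqrt{70} \approx 1698.4$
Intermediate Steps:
$\sqrt{116 - 46} \cdot 203 = \sqrt{70} \cdot 203 = 203 \sqrt{70}$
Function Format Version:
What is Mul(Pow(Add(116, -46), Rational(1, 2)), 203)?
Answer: Mul(203, Pow(70, Rational(1, 2))) ≈ 1698.4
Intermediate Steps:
Mul(Pow(Add(116, -46), Rational(1, 2)), 203) = Mul(Pow(70, Rational(1, 2)), 203) = Mul(203, Pow(70, Rational(1, 2)))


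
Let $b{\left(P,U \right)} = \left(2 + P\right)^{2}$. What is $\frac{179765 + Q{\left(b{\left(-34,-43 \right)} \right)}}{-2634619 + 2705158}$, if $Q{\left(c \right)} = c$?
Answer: $\frac{8609}{3359} \approx 2.563$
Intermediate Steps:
$\frac{179765 + Q{\left(b{\left(-34,-43 \right)} \right)}}{-2634619 + 2705158} = \frac{179765 + \left(2 - 34\right)^{2}}{-2634619 + 2705158} = \frac{179765 + \left(-32\right)^{2}}{70539} = \left(179765 + 1024\right) \frac{1}{70539} = 180789 \cdot \frac{1}{70539} = \frac{8609}{3359}$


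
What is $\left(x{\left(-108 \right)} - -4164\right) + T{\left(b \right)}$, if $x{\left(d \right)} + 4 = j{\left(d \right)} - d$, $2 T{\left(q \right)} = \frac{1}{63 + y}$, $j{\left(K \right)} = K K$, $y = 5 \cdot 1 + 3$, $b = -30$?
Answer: $\frac{2262345}{142} \approx 15932.0$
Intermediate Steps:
$y = 8$ ($y = 5 + 3 = 8$)
$j{\left(K \right)} = K^{2}$
$T{\left(q \right)} = \frac{1}{142}$ ($T{\left(q \right)} = \frac{1}{2 \left(63 + 8\right)} = \frac{1}{2 \cdot 71} = \frac{1}{2} \cdot \frac{1}{71} = \frac{1}{142}$)
$x{\left(d \right)} = -4 + d^{2} - d$ ($x{\left(d \right)} = -4 + \left(d^{2} - d\right) = -4 + d^{2} - d$)
$\left(x{\left(-108 \right)} - -4164\right) + T{\left(b \right)} = \left(\left(-4 + \left(-108\right)^{2} - -108\right) - -4164\right) + \frac{1}{142} = \left(\left(-4 + 11664 + 108\right) + 4164\right) + \frac{1}{142} = \left(11768 + 4164\right) + \frac{1}{142} = 15932 + \frac{1}{142} = \frac{2262345}{142}$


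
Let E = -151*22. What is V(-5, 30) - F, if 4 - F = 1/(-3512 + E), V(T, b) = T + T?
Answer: -95677/6834 ≈ -14.000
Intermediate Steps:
E = -3322
V(T, b) = 2*T
F = 27337/6834 (F = 4 - 1/(-3512 - 3322) = 4 - 1/(-6834) = 4 - 1*(-1/6834) = 4 + 1/6834 = 27337/6834 ≈ 4.0001)
V(-5, 30) - F = 2*(-5) - 1*27337/6834 = -10 - 27337/6834 = -95677/6834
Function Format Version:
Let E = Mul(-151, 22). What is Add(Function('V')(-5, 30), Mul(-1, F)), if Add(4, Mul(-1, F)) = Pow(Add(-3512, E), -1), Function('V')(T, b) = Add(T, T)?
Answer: Rational(-95677, 6834) ≈ -14.000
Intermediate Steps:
E = -3322
Function('V')(T, b) = Mul(2, T)
F = Rational(27337, 6834) (F = Add(4, Mul(-1, Pow(Add(-3512, -3322), -1))) = Add(4, Mul(-1, Pow(-6834, -1))) = Add(4, Mul(-1, Rational(-1, 6834))) = Add(4, Rational(1, 6834)) = Rational(27337, 6834) ≈ 4.0001)
Add(Function('V')(-5, 30), Mul(-1, F)) = Add(Mul(2, -5), Mul(-1, Rational(27337, 6834))) = Add(-10, Rational(-27337, 6834)) = Rational(-95677, 6834)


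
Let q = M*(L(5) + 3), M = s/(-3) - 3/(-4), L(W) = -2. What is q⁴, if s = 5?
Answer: 14641/20736 ≈ 0.70607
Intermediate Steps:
M = -11/12 (M = 5/(-3) - 3/(-4) = 5*(-⅓) - 3*(-¼) = -5/3 + ¾ = -11/12 ≈ -0.91667)
q = -11/12 (q = -11*(-2 + 3)/12 = -11/12*1 = -11/12 ≈ -0.91667)
q⁴ = (-11/12)⁴ = 14641/20736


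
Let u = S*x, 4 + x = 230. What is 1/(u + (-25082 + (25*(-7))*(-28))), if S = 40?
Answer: -1/11142 ≈ -8.9751e-5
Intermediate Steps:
x = 226 (x = -4 + 230 = 226)
u = 9040 (u = 40*226 = 9040)
1/(u + (-25082 + (25*(-7))*(-28))) = 1/(9040 + (-25082 + (25*(-7))*(-28))) = 1/(9040 + (-25082 - 175*(-28))) = 1/(9040 + (-25082 + 4900)) = 1/(9040 - 20182) = 1/(-11142) = -1/11142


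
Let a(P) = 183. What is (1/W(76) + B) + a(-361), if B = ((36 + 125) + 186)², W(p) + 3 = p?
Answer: 8803217/73 ≈ 1.2059e+5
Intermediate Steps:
W(p) = -3 + p
B = 120409 (B = (161 + 186)² = 347² = 120409)
(1/W(76) + B) + a(-361) = (1/(-3 + 76) + 120409) + 183 = (1/73 + 120409) + 183 = 8789858/73 + 183 = 8803217/73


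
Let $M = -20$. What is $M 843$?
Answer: $-16860$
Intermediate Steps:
$M 843 = \left(-20\right) 843 = -16860$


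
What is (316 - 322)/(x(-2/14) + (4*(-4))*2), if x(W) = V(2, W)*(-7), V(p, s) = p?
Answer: 3/23 ≈ 0.13043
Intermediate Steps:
x(W) = -14 (x(W) = 2*(-7) = -14)
(316 - 322)/(x(-2/14) + (4*(-4))*2) = (316 - 322)/(-14 + (4*(-4))*2) = -6/(-14 - 16*2) = -6/(-14 - 32) = -6/(-46) = -6*(-1/46) = 3/23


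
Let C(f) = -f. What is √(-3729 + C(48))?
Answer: I*√3777 ≈ 61.457*I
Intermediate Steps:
√(-3729 + C(48)) = √(-3729 - 1*48) = √(-3729 - 48) = √(-3777) = I*√3777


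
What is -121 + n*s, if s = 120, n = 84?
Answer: 9959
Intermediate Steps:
-121 + n*s = -121 + 84*120 = -121 + 10080 = 9959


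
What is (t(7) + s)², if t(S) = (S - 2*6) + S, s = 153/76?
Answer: 93025/5776 ≈ 16.105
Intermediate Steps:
s = 153/76 (s = 153*(1/76) = 153/76 ≈ 2.0132)
t(S) = -12 + 2*S (t(S) = (S - 12) + S = (-12 + S) + S = -12 + 2*S)
(t(7) + s)² = ((-12 + 2*7) + 153/76)² = ((-12 + 14) + 153/76)² = (2 + 153/76)² = (305/76)² = 93025/5776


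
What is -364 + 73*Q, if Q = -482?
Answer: -35550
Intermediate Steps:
-364 + 73*Q = -364 + 73*(-482) = -364 - 35186 = -35550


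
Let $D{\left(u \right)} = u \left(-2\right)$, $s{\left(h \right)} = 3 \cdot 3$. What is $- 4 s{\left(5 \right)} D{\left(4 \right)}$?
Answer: $288$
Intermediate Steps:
$s{\left(h \right)} = 9$
$D{\left(u \right)} = - 2 u$
$- 4 s{\left(5 \right)} D{\left(4 \right)} = \left(-4\right) 9 \left(\left(-2\right) 4\right) = \left(-36\right) \left(-8\right) = 288$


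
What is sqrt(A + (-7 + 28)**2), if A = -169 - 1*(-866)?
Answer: sqrt(1138) ≈ 33.734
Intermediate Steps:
A = 697 (A = -169 + 866 = 697)
sqrt(A + (-7 + 28)**2) = sqrt(697 + (-7 + 28)**2) = sqrt(697 + 21**2) = sqrt(697 + 441) = sqrt(1138)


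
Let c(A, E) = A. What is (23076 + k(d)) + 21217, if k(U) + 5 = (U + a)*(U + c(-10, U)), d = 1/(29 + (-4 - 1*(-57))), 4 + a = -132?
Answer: 306925181/6724 ≈ 45646.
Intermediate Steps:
a = -136 (a = -4 - 132 = -136)
d = 1/82 (d = 1/(29 + (-4 + 57)) = 1/(29 + 53) = 1/82 ≈ 0.012195)
k(U) = -5 + (-136 + U)*(-10 + U) (k(U) = -5 + (U - 136)*(U - 10) = -5 + (-136 + U)*(-10 + U))
(23076 + k(d)) + 21217 = (23076 + (1355 + (1/82)² - 146*1/82)) + 21217 = (23076 + (1355 + 1/6724 - 73/41)) + 21217 = (23076 + 9099049/6724) + 21217 = 164262073/6724 + 21217 = 306925181/6724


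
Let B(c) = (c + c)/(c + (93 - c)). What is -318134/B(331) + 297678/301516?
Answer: -2230148653389/49900898 ≈ -44692.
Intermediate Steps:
B(c) = 2*c/93 (B(c) = (2*c)/93 = (2*c)*(1/93) = 2*c/93)
-318134/B(331) + 297678/301516 = -318134/((2/93)*331) + 297678/301516 = -318134/662/93 + 297678*(1/301516) = -318134*93/662 + 148839/150758 = -14793231/331 + 148839/150758 = -2230148653389/49900898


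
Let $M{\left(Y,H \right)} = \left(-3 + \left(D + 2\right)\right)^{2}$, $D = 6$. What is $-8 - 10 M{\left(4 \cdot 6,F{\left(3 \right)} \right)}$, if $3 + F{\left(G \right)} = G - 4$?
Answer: $-258$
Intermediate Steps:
$F{\left(G \right)} = -7 + G$ ($F{\left(G \right)} = -3 + \left(G - 4\right) = -3 + \left(-4 + G\right) = -7 + G$)
$M{\left(Y,H \right)} = 25$ ($M{\left(Y,H \right)} = \left(-3 + \left(6 + 2\right)\right)^{2} = \left(-3 + 8\right)^{2} = 5^{2} = 25$)
$-8 - 10 M{\left(4 \cdot 6,F{\left(3 \right)} \right)} = -8 - 250 = -258$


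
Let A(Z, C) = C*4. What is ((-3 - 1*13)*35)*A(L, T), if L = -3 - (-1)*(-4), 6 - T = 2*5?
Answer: 8960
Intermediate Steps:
T = -4 (T = 6 - 2*5 = 6 - 1*10 = 6 - 10 = -4)
L = -7 (L = -3 - 1*4 = -3 - 4 = -7)
A(Z, C) = 4*C
((-3 - 1*13)*35)*A(L, T) = ((-3 - 1*13)*35)*(4*(-4)) = ((-3 - 13)*35)*(-16) = -16*35*(-16) = -560*(-16) = 8960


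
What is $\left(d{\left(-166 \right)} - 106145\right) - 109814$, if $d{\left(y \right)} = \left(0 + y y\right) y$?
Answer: $-4790255$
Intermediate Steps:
$d{\left(y \right)} = y^{3}$ ($d{\left(y \right)} = \left(0 + y^{2}\right) y = y^{2} y = y^{3}$)
$\left(d{\left(-166 \right)} - 106145\right) - 109814 = \left(\left(-166\right)^{3} - 106145\right) - 109814 = \left(-4574296 - 106145\right) - 109814 = -4680441 - 109814 = -4790255$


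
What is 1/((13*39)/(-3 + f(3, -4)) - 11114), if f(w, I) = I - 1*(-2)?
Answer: -5/56077 ≈ -8.9163e-5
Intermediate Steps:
f(w, I) = 2 + I (f(w, I) = I + 2 = 2 + I)
1/((13*39)/(-3 + f(3, -4)) - 11114) = 1/((13*39)/(-3 + (2 - 4)) - 11114) = 1/(507/(-3 - 2) - 11114) = 1/(507/(-5) - 11114) = 1/(507*(-⅕) - 11114) = 1/(-507/5 - 11114) = 1/(-56077/5) = -5/56077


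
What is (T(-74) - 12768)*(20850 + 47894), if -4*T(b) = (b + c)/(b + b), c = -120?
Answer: -32476599025/37 ≈ -8.7775e+8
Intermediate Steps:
T(b) = -(-120 + b)/(8*b) (T(b) = -(b - 120)/(4*(b + b)) = -(-120 + b)/(4*(2*b)) = -(-120 + b)*1/(2*b)/4 = -(-120 + b)/(8*b))
(T(-74) - 12768)*(20850 + 47894) = ((⅛)*(120 - 1*(-74))/(-74) - 12768)*(20850 + 47894) = ((⅛)*(-1/74)*(120 + 74) - 12768)*68744 = ((⅛)*(-1/74)*194 - 12768)*68744 = (-97/296 - 12768)*68744 = -3779425/296*68744 = -32476599025/37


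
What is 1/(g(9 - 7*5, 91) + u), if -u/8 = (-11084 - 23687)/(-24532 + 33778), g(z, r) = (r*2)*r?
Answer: 4623/76705210 ≈ 6.0270e-5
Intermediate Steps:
g(z, r) = 2*r² (g(z, r) = (2*r)*r = 2*r²)
u = 139084/4623 (u = -8*(-11084 - 23687)/(-24532 + 33778) = -(-278168)/9246 = -8*(-34771/9246) = 139084/4623 ≈ 30.085)
1/(g(9 - 7*5, 91) + u) = 1/(2*91² + 139084/4623) = 1/(2*8281 + 139084/4623) = 1/(16562 + 139084/4623) = 1/(76705210/4623) = 4623/76705210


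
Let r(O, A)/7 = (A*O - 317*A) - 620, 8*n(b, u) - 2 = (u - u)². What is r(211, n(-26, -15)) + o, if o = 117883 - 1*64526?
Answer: 97663/2 ≈ 48832.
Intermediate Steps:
n(b, u) = ¼ (n(b, u) = ¼ + (u - u)²/8 = ¼ + (⅛)*0² = ¼ + (⅛)*0 = ¼ + 0 = ¼)
r(O, A) = -4340 - 2219*A + 7*A*O (r(O, A) = 7*((A*O - 317*A) - 620) = 7*((-317*A + A*O) - 620) = 7*(-620 - 317*A + A*O) = -4340 - 2219*A + 7*A*O)
o = 53357 (o = 117883 - 64526 = 53357)
r(211, n(-26, -15)) + o = (-4340 - 2219*¼ + 7*(¼)*211) + 53357 = (-4340 - 2219/4 + 1477/4) + 53357 = -9051/2 + 53357 = 97663/2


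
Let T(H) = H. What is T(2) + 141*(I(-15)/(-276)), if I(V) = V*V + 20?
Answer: -11331/92 ≈ -123.16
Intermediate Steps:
I(V) = 20 + V² (I(V) = V² + 20 = 20 + V²)
T(2) + 141*(I(-15)/(-276)) = 2 + 141*((20 + (-15)²)/(-276)) = 2 + 141*((20 + 225)*(-1/276)) = 2 + 141*(245*(-1/276)) = 2 + 141*(-245/276) = 2 - 11515/92 = -11331/92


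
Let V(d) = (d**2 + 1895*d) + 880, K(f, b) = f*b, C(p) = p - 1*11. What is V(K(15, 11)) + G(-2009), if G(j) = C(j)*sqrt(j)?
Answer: 340780 - 14140*I*sqrt(41) ≈ 3.4078e+5 - 90540.0*I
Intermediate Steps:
C(p) = -11 + p (C(p) = p - 11 = -11 + p)
K(f, b) = b*f
G(j) = sqrt(j)*(-11 + j) (G(j) = (-11 + j)*sqrt(j) = sqrt(j)*(-11 + j))
V(d) = 880 + d**2 + 1895*d
V(K(15, 11)) + G(-2009) = (880 + (11*15)**2 + 1895*(11*15)) + sqrt(-2009)*(-11 - 2009) = (880 + 165**2 + 1895*165) + (7*I*sqrt(41))*(-2020) = (880 + 27225 + 312675) - 14140*I*sqrt(41) = 340780 - 14140*I*sqrt(41)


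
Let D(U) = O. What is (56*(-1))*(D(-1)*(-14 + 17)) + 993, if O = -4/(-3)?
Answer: 769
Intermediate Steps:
O = 4/3 (O = -4*(-⅓) = 4/3 ≈ 1.3333)
D(U) = 4/3
(56*(-1))*(D(-1)*(-14 + 17)) + 993 = (56*(-1))*(4*(-14 + 17)/3) + 993 = -224*3/3 + 993 = -56*4 + 993 = -224 + 993 = 769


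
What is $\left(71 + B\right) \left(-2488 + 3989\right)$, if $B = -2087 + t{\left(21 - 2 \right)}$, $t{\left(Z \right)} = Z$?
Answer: $-2997497$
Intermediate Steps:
$B = -2068$ ($B = -2087 + \left(21 - 2\right) = -2087 + 19 = -2068$)
$\left(71 + B\right) \left(-2488 + 3989\right) = \left(71 - 2068\right) \left(-2488 + 3989\right) = \left(-1997\right) 1501 = -2997497$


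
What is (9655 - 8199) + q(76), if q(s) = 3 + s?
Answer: 1535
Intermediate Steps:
(9655 - 8199) + q(76) = (9655 - 8199) + (3 + 76) = 1456 + 79 = 1535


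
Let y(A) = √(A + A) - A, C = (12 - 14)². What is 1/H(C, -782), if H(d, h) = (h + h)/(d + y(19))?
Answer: 15/1564 - √38/1564 ≈ 0.0056494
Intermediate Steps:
C = 4 (C = (-2)² = 4)
y(A) = -A + √2*√A (y(A) = √(2*A) - A = √2*√A - A = -A + √2*√A)
H(d, h) = 2*h/(-19 + d + √38) (H(d, h) = (h + h)/(d + (-1*19 + √2*√19)) = (2*h)/(d + (-19 + √38)) = (2*h)/(-19 + d + √38) = 2*h/(-19 + d + √38))
1/H(C, -782) = 1/(2*(-782)/(-19 + 4 + √38)) = 1/(2*(-782)/(-15 + √38)) = 1/(-1564/(-15 + √38)) = 15/1564 - √38/1564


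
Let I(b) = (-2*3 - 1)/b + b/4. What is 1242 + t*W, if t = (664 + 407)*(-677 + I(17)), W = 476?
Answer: -343173933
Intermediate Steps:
I(b) = -7/b + b/4 (I(b) = (-6 - 1)/b + b*(¼) = -7/b + b/4)
t = -2883825/4 (t = (664 + 407)*(-677 + (-7/17 + (¼)*17)) = 1071*(-677 + (-7*1/17 + 17/4)) = 1071*(-677 + (-7/17 + 17/4)) = 1071*(-677 + 261/68) = 1071*(-45775/68) = -2883825/4 ≈ -7.2096e+5)
1242 + t*W = 1242 - 2883825/4*476 = 1242 - 343175175 = -343173933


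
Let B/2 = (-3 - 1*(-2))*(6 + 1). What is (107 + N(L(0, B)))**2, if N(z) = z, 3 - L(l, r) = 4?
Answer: 11236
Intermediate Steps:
B = -14 (B = 2*((-3 - 1*(-2))*(6 + 1)) = 2*((-3 + 2)*7) = 2*(-1*7) = 2*(-7) = -14)
L(l, r) = -1 (L(l, r) = 3 - 1*4 = 3 - 4 = -1)
(107 + N(L(0, B)))**2 = (107 - 1)**2 = 106**2 = 11236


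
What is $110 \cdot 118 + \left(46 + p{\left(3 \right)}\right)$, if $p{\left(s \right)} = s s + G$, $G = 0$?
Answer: $13035$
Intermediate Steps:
$p{\left(s \right)} = s^{2}$ ($p{\left(s \right)} = s s + 0 = s^{2} + 0 = s^{2}$)
$110 \cdot 118 + \left(46 + p{\left(3 \right)}\right) = 110 \cdot 118 + \left(46 + 3^{2}\right) = 12980 + \left(46 + 9\right) = 12980 + 55 = 13035$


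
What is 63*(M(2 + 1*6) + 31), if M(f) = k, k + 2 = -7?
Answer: 1386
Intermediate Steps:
k = -9 (k = -2 - 7 = -9)
M(f) = -9
63*(M(2 + 1*6) + 31) = 63*(-9 + 31) = 63*22 = 1386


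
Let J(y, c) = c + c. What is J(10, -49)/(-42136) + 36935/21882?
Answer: 389609399/230504988 ≈ 1.6902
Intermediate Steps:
J(y, c) = 2*c
J(10, -49)/(-42136) + 36935/21882 = (2*(-49))/(-42136) + 36935/21882 = -98*(-1/42136) + 36935*(1/21882) = 49/21068 + 36935/21882 = 389609399/230504988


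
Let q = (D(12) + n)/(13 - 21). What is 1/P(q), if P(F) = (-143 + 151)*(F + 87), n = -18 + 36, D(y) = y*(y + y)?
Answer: 1/390 ≈ 0.0025641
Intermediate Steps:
D(y) = 2*y² (D(y) = y*(2*y) = 2*y²)
n = 18
q = -153/4 (q = (2*12² + 18)/(13 - 21) = (2*144 + 18)/(-8) = (288 + 18)*(-⅛) = 306*(-⅛) = -153/4 ≈ -38.250)
P(F) = 696 + 8*F (P(F) = 8*(87 + F) = 696 + 8*F)
1/P(q) = 1/(696 + 8*(-153/4)) = 1/(696 - 306) = 1/390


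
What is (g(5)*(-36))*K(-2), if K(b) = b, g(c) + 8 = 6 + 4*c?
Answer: 1296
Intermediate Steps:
g(c) = -2 + 4*c (g(c) = -8 + (6 + 4*c) = -2 + 4*c)
(g(5)*(-36))*K(-2) = ((-2 + 4*5)*(-36))*(-2) = ((-2 + 20)*(-36))*(-2) = (18*(-36))*(-2) = -648*(-2) = 1296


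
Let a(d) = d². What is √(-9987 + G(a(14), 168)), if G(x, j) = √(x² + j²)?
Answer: √(-9987 + 28*√85) ≈ 98.635*I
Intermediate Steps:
G(x, j) = √(j² + x²)
√(-9987 + G(a(14), 168)) = √(-9987 + √(168² + (14²)²)) = √(-9987 + √(28224 + 196²)) = √(-9987 + √(28224 + 38416)) = √(-9987 + √66640) = √(-9987 + 28*√85)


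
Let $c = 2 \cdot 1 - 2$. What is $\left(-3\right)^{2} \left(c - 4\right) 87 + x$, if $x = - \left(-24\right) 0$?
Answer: $-3132$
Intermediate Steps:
$c = 0$ ($c = 2 - 2 = 0$)
$x = 0$ ($x = \left(-1\right) 0 = 0$)
$\left(-3\right)^{2} \left(c - 4\right) 87 + x = \left(-3\right)^{2} \left(0 - 4\right) 87 + 0 = 9 \left(-4\right) 87 + 0 = \left(-36\right) 87 + 0 = -3132 + 0 = -3132$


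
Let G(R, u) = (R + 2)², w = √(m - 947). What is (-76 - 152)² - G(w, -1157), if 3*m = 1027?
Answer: 157754/3 - 4*I*√5442/3 ≈ 52585.0 - 98.36*I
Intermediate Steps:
m = 1027/3 (m = (⅓)*1027 = 1027/3 ≈ 342.33)
w = I*√5442/3 (w = √(1027/3 - 947) = √(-1814/3) = I*√5442/3 ≈ 24.59*I)
G(R, u) = (2 + R)²
(-76 - 152)² - G(w, -1157) = (-76 - 152)² - (2 + I*√5442/3)² = (-228)² - (2 + I*√5442/3)² = 51984 - (2 + I*√5442/3)²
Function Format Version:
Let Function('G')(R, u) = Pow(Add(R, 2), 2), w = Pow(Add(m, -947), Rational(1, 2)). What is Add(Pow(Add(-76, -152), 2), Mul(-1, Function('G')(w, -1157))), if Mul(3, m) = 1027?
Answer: Add(Rational(157754, 3), Mul(Rational(-4, 3), I, Pow(5442, Rational(1, 2)))) ≈ Add(52585., Mul(-98.360, I))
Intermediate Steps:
m = Rational(1027, 3) (m = Mul(Rational(1, 3), 1027) = Rational(1027, 3) ≈ 342.33)
w = Mul(Rational(1, 3), I, Pow(5442, Rational(1, 2))) (w = Pow(Add(Rational(1027, 3), -947), Rational(1, 2)) = Pow(Rational(-1814, 3), Rational(1, 2)) = Mul(Rational(1, 3), I, Pow(5442, Rational(1, 2))) ≈ Mul(24.590, I))
Function('G')(R, u) = Pow(Add(2, R), 2)
Add(Pow(Add(-76, -152), 2), Mul(-1, Function('G')(w, -1157))) = Add(Pow(Add(-76, -152), 2), Mul(-1, Pow(Add(2, Mul(Rational(1, 3), I, Pow(5442, Rational(1, 2)))), 2))) = Add(Pow(-228, 2), Mul(-1, Pow(Add(2, Mul(Rational(1, 3), I, Pow(5442, Rational(1, 2)))), 2))) = Add(51984, Mul(-1, Pow(Add(2, Mul(Rational(1, 3), I, Pow(5442, Rational(1, 2)))), 2)))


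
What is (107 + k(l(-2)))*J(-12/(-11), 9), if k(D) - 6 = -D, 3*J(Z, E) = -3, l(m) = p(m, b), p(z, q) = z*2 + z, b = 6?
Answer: -119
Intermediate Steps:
p(z, q) = 3*z (p(z, q) = 2*z + z = 3*z)
l(m) = 3*m
J(Z, E) = -1 (J(Z, E) = (1/3)*(-3) = -1)
k(D) = 6 - D
(107 + k(l(-2)))*J(-12/(-11), 9) = (107 + (6 - 3*(-2)))*(-1) = (107 + (6 - 1*(-6)))*(-1) = (107 + (6 + 6))*(-1) = (107 + 12)*(-1) = 119*(-1) = -119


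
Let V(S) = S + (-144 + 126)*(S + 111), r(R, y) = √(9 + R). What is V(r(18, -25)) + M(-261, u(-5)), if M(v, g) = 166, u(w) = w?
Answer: -1832 - 51*√3 ≈ -1920.3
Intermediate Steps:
V(S) = -1998 - 17*S (V(S) = S - 18*(111 + S) = S + (-1998 - 18*S) = -1998 - 17*S)
V(r(18, -25)) + M(-261, u(-5)) = (-1998 - 17*√(9 + 18)) + 166 = (-1998 - 51*√3) + 166 = -1832 - 51*√3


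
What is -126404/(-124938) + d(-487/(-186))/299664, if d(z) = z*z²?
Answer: 13542144016238075/13384293432073344 ≈ 1.0118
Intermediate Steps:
d(z) = z³
-126404/(-124938) + d(-487/(-186))/299664 = -126404/(-124938) + (-487/(-186))³/299664 = -126404*(-1/124938) + (-487*(-1/186))³*(1/299664) = 63202/62469 + (487/186)³*(1/299664) = 63202/62469 + (115501303/6434856)*(1/299664) = 63202/62469 + 115501303/1928294688384 = 13542144016238075/13384293432073344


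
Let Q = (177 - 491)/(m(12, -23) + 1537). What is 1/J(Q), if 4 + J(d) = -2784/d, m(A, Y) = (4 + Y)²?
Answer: 157/2641388 ≈ 5.9438e-5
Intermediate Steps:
Q = -157/949 (Q = (177 - 491)/((4 - 23)² + 1537) = -314/((-19)² + 1537) = -314/(361 + 1537) = -314/1898 = -314*1/1898 = -157/949 ≈ -0.16544)
J(d) = -4 - 2784/d
1/J(Q) = 1/(-4 - 2784/(-157/949)) = 1/(-4 - 2784*(-949/157)) = 1/(-4 + 2642016/157) = 1/(2641388/157) = 157/2641388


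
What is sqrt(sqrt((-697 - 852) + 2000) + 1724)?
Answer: sqrt(1724 + sqrt(451)) ≈ 41.776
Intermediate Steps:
sqrt(sqrt((-697 - 852) + 2000) + 1724) = sqrt(sqrt(-1549 + 2000) + 1724) = sqrt(sqrt(451) + 1724) = sqrt(1724 + sqrt(451))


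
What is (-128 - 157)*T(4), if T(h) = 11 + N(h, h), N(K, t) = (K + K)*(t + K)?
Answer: -21375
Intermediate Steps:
N(K, t) = 2*K*(K + t) (N(K, t) = (2*K)*(K + t) = 2*K*(K + t))
T(h) = 11 + 4*h² (T(h) = 11 + 2*h*(h + h) = 11 + 2*h*(2*h) = 11 + 4*h²)
(-128 - 157)*T(4) = (-128 - 157)*(11 + 4*4²) = -285*(11 + 4*16) = -285*(11 + 64) = -285*75 = -21375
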